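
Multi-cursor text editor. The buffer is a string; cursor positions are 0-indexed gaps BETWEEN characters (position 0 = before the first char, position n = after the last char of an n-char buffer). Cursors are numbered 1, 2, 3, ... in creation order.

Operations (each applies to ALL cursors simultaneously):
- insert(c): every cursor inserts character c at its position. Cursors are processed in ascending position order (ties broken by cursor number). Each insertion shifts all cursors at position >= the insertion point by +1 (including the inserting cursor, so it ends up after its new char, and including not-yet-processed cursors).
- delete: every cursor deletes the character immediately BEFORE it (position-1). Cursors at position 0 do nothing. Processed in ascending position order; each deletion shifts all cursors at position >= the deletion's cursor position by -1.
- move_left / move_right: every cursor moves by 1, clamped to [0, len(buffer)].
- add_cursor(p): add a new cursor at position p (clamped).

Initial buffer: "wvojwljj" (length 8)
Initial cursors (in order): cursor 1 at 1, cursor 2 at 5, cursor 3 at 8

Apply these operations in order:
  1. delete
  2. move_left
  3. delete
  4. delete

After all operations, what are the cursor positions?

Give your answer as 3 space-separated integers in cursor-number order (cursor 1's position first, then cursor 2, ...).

Answer: 0 0 0

Derivation:
After op 1 (delete): buffer="vojlj" (len 5), cursors c1@0 c2@3 c3@5, authorship .....
After op 2 (move_left): buffer="vojlj" (len 5), cursors c1@0 c2@2 c3@4, authorship .....
After op 3 (delete): buffer="vjj" (len 3), cursors c1@0 c2@1 c3@2, authorship ...
After op 4 (delete): buffer="j" (len 1), cursors c1@0 c2@0 c3@0, authorship .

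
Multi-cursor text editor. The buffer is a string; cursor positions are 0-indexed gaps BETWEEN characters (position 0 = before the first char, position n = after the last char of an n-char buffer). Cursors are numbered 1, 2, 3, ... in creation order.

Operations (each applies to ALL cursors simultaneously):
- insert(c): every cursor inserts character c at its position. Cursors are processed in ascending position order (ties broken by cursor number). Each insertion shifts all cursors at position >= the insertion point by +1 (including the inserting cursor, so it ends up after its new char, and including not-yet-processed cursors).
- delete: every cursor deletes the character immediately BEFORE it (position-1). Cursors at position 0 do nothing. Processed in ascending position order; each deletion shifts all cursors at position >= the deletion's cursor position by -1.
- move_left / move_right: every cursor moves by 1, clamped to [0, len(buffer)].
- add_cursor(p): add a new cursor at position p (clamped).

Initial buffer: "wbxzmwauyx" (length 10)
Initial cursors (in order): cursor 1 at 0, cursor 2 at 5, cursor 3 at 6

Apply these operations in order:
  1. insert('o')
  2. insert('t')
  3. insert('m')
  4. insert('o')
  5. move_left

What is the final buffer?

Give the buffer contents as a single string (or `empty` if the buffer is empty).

After op 1 (insert('o')): buffer="owbxzmowoauyx" (len 13), cursors c1@1 c2@7 c3@9, authorship 1.....2.3....
After op 2 (insert('t')): buffer="otwbxzmotwotauyx" (len 16), cursors c1@2 c2@9 c3@12, authorship 11.....22.33....
After op 3 (insert('m')): buffer="otmwbxzmotmwotmauyx" (len 19), cursors c1@3 c2@11 c3@15, authorship 111.....222.333....
After op 4 (insert('o')): buffer="otmowbxzmotmowotmoauyx" (len 22), cursors c1@4 c2@13 c3@18, authorship 1111.....2222.3333....
After op 5 (move_left): buffer="otmowbxzmotmowotmoauyx" (len 22), cursors c1@3 c2@12 c3@17, authorship 1111.....2222.3333....

Answer: otmowbxzmotmowotmoauyx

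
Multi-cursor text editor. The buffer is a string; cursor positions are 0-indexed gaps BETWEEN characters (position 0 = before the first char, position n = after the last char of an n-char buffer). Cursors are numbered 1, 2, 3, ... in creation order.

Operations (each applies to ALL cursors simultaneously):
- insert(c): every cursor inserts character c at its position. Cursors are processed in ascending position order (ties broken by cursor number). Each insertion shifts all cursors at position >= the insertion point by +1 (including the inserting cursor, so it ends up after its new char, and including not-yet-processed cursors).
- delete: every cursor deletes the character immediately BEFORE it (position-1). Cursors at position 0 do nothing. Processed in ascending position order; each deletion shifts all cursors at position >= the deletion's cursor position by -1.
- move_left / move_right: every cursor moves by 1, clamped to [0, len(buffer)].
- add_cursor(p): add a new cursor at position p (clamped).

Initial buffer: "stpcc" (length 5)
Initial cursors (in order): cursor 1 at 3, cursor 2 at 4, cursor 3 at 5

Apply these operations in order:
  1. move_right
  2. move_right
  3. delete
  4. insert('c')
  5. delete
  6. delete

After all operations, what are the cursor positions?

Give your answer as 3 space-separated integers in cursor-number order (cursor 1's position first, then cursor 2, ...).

Answer: 0 0 0

Derivation:
After op 1 (move_right): buffer="stpcc" (len 5), cursors c1@4 c2@5 c3@5, authorship .....
After op 2 (move_right): buffer="stpcc" (len 5), cursors c1@5 c2@5 c3@5, authorship .....
After op 3 (delete): buffer="st" (len 2), cursors c1@2 c2@2 c3@2, authorship ..
After op 4 (insert('c')): buffer="stccc" (len 5), cursors c1@5 c2@5 c3@5, authorship ..123
After op 5 (delete): buffer="st" (len 2), cursors c1@2 c2@2 c3@2, authorship ..
After op 6 (delete): buffer="" (len 0), cursors c1@0 c2@0 c3@0, authorship 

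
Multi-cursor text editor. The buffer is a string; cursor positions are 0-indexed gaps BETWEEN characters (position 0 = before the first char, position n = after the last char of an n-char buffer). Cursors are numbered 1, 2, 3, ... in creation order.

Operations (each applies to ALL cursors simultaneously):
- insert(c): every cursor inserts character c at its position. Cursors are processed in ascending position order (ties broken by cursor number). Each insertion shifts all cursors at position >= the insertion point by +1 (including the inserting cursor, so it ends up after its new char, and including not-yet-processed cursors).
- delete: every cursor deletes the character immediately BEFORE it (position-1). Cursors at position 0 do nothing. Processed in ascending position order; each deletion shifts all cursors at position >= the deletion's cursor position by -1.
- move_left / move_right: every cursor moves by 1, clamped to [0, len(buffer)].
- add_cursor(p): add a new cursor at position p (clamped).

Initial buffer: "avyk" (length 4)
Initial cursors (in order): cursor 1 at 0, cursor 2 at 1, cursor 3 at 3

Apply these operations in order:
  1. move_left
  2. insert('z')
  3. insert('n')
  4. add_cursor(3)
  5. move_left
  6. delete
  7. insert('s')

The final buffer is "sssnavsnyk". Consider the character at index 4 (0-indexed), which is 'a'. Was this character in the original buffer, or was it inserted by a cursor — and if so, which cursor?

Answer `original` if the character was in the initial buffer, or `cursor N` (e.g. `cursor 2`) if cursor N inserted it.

After op 1 (move_left): buffer="avyk" (len 4), cursors c1@0 c2@0 c3@2, authorship ....
After op 2 (insert('z')): buffer="zzavzyk" (len 7), cursors c1@2 c2@2 c3@5, authorship 12..3..
After op 3 (insert('n')): buffer="zznnavznyk" (len 10), cursors c1@4 c2@4 c3@8, authorship 1212..33..
After op 4 (add_cursor(3)): buffer="zznnavznyk" (len 10), cursors c4@3 c1@4 c2@4 c3@8, authorship 1212..33..
After op 5 (move_left): buffer="zznnavznyk" (len 10), cursors c4@2 c1@3 c2@3 c3@7, authorship 1212..33..
After op 6 (delete): buffer="navnyk" (len 6), cursors c1@0 c2@0 c4@0 c3@3, authorship 2..3..
After op 7 (insert('s')): buffer="sssnavsnyk" (len 10), cursors c1@3 c2@3 c4@3 c3@7, authorship 1242..33..
Authorship (.=original, N=cursor N): 1 2 4 2 . . 3 3 . .
Index 4: author = original

Answer: original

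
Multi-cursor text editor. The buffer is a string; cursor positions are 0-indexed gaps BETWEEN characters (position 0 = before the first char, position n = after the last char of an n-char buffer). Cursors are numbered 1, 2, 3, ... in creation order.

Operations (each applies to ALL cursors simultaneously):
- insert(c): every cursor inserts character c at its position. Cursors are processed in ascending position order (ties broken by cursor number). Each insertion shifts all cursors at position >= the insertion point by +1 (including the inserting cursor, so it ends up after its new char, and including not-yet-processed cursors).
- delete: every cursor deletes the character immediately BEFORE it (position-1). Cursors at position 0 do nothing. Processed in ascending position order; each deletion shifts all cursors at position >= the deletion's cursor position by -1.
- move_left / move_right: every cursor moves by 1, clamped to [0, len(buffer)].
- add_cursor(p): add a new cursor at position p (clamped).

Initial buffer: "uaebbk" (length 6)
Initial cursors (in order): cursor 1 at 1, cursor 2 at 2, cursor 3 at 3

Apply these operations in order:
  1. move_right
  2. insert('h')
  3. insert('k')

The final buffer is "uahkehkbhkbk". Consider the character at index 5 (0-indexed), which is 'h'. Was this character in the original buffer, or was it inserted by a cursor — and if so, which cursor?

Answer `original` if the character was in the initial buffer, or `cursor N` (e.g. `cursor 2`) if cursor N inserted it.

Answer: cursor 2

Derivation:
After op 1 (move_right): buffer="uaebbk" (len 6), cursors c1@2 c2@3 c3@4, authorship ......
After op 2 (insert('h')): buffer="uahehbhbk" (len 9), cursors c1@3 c2@5 c3@7, authorship ..1.2.3..
After op 3 (insert('k')): buffer="uahkehkbhkbk" (len 12), cursors c1@4 c2@7 c3@10, authorship ..11.22.33..
Authorship (.=original, N=cursor N): . . 1 1 . 2 2 . 3 3 . .
Index 5: author = 2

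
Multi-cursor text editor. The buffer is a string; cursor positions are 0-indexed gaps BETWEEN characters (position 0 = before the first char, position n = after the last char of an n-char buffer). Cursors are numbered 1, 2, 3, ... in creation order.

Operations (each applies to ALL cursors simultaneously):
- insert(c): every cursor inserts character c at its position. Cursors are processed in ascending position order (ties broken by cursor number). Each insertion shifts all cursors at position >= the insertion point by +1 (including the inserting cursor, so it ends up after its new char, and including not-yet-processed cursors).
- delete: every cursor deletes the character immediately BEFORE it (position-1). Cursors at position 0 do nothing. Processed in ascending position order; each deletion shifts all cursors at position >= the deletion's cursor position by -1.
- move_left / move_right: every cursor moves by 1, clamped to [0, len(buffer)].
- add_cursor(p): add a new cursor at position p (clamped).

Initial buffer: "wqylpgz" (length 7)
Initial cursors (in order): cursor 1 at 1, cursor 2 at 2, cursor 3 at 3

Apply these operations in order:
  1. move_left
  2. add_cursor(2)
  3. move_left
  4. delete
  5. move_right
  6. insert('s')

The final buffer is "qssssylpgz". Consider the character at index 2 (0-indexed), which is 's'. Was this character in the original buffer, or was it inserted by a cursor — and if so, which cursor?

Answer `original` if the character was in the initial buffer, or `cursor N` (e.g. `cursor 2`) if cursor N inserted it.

Answer: cursor 2

Derivation:
After op 1 (move_left): buffer="wqylpgz" (len 7), cursors c1@0 c2@1 c3@2, authorship .......
After op 2 (add_cursor(2)): buffer="wqylpgz" (len 7), cursors c1@0 c2@1 c3@2 c4@2, authorship .......
After op 3 (move_left): buffer="wqylpgz" (len 7), cursors c1@0 c2@0 c3@1 c4@1, authorship .......
After op 4 (delete): buffer="qylpgz" (len 6), cursors c1@0 c2@0 c3@0 c4@0, authorship ......
After op 5 (move_right): buffer="qylpgz" (len 6), cursors c1@1 c2@1 c3@1 c4@1, authorship ......
After op 6 (insert('s')): buffer="qssssylpgz" (len 10), cursors c1@5 c2@5 c3@5 c4@5, authorship .1234.....
Authorship (.=original, N=cursor N): . 1 2 3 4 . . . . .
Index 2: author = 2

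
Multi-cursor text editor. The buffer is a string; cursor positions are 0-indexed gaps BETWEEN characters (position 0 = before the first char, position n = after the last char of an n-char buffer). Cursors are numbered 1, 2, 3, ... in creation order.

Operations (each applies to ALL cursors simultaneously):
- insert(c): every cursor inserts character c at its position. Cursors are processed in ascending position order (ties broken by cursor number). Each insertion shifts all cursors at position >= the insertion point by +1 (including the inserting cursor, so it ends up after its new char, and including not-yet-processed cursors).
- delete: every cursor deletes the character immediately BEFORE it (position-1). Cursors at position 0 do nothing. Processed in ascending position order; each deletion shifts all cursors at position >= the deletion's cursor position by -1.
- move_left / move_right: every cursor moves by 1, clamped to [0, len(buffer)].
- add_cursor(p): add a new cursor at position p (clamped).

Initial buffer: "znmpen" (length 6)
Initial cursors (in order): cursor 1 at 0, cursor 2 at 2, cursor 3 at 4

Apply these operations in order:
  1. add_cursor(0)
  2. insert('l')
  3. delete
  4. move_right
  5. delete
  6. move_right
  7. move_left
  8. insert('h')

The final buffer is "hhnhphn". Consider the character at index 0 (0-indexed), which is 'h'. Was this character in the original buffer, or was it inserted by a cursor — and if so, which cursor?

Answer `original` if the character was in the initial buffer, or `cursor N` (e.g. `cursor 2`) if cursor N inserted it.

After op 1 (add_cursor(0)): buffer="znmpen" (len 6), cursors c1@0 c4@0 c2@2 c3@4, authorship ......
After op 2 (insert('l')): buffer="llznlmplen" (len 10), cursors c1@2 c4@2 c2@5 c3@8, authorship 14..2..3..
After op 3 (delete): buffer="znmpen" (len 6), cursors c1@0 c4@0 c2@2 c3@4, authorship ......
After op 4 (move_right): buffer="znmpen" (len 6), cursors c1@1 c4@1 c2@3 c3@5, authorship ......
After op 5 (delete): buffer="npn" (len 3), cursors c1@0 c4@0 c2@1 c3@2, authorship ...
After op 6 (move_right): buffer="npn" (len 3), cursors c1@1 c4@1 c2@2 c3@3, authorship ...
After op 7 (move_left): buffer="npn" (len 3), cursors c1@0 c4@0 c2@1 c3@2, authorship ...
After op 8 (insert('h')): buffer="hhnhphn" (len 7), cursors c1@2 c4@2 c2@4 c3@6, authorship 14.2.3.
Authorship (.=original, N=cursor N): 1 4 . 2 . 3 .
Index 0: author = 1

Answer: cursor 1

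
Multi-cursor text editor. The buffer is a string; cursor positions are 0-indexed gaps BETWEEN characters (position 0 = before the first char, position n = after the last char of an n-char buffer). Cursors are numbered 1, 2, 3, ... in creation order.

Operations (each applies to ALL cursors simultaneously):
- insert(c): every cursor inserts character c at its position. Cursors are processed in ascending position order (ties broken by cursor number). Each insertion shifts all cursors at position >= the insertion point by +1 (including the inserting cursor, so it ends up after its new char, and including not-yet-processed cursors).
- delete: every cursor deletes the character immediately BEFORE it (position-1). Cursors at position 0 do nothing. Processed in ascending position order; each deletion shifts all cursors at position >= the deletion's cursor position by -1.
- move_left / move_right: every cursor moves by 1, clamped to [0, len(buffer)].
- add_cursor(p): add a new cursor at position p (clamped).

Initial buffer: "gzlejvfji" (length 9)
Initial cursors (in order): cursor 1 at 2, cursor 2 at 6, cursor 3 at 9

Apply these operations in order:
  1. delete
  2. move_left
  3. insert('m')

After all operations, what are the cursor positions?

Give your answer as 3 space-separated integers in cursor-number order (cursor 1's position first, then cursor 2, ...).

After op 1 (delete): buffer="glejfj" (len 6), cursors c1@1 c2@4 c3@6, authorship ......
After op 2 (move_left): buffer="glejfj" (len 6), cursors c1@0 c2@3 c3@5, authorship ......
After op 3 (insert('m')): buffer="mglemjfmj" (len 9), cursors c1@1 c2@5 c3@8, authorship 1...2..3.

Answer: 1 5 8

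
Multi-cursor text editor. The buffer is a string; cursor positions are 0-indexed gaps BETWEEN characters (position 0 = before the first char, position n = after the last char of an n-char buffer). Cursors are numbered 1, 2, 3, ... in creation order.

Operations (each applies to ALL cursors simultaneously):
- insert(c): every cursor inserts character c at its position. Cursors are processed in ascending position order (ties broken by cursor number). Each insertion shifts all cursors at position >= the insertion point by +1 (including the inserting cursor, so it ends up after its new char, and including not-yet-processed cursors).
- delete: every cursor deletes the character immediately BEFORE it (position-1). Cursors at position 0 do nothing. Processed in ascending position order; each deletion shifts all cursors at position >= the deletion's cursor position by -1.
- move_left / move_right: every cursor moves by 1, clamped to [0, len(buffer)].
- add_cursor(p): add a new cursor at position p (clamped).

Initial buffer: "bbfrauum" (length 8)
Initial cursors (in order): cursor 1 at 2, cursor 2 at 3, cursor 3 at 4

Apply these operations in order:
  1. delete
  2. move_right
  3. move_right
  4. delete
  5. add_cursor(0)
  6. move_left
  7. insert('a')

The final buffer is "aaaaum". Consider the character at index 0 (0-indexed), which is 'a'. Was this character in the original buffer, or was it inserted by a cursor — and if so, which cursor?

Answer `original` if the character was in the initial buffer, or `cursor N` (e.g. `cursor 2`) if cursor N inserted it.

After op 1 (delete): buffer="bauum" (len 5), cursors c1@1 c2@1 c3@1, authorship .....
After op 2 (move_right): buffer="bauum" (len 5), cursors c1@2 c2@2 c3@2, authorship .....
After op 3 (move_right): buffer="bauum" (len 5), cursors c1@3 c2@3 c3@3, authorship .....
After op 4 (delete): buffer="um" (len 2), cursors c1@0 c2@0 c3@0, authorship ..
After op 5 (add_cursor(0)): buffer="um" (len 2), cursors c1@0 c2@0 c3@0 c4@0, authorship ..
After op 6 (move_left): buffer="um" (len 2), cursors c1@0 c2@0 c3@0 c4@0, authorship ..
After op 7 (insert('a')): buffer="aaaaum" (len 6), cursors c1@4 c2@4 c3@4 c4@4, authorship 1234..
Authorship (.=original, N=cursor N): 1 2 3 4 . .
Index 0: author = 1

Answer: cursor 1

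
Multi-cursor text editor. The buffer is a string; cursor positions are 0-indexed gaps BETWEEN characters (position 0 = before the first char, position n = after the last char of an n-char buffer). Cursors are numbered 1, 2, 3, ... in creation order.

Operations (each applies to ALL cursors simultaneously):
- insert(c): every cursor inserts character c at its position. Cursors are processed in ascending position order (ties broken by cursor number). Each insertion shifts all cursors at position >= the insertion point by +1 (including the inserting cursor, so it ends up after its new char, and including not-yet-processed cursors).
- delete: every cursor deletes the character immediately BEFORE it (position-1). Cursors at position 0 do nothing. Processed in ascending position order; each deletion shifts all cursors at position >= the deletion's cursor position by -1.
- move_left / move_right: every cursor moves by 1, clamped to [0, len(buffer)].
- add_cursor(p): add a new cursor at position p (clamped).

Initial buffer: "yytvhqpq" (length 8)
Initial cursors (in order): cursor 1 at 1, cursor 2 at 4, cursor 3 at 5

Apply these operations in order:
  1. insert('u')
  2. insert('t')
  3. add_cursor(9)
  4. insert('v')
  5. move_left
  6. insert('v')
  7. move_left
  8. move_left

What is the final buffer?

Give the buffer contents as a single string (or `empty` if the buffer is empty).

After op 1 (insert('u')): buffer="yuytvuhuqpq" (len 11), cursors c1@2 c2@6 c3@8, authorship .1...2.3...
After op 2 (insert('t')): buffer="yutytvuthutqpq" (len 14), cursors c1@3 c2@8 c3@11, authorship .11...22.33...
After op 3 (add_cursor(9)): buffer="yutytvuthutqpq" (len 14), cursors c1@3 c2@8 c4@9 c3@11, authorship .11...22.33...
After op 4 (insert('v')): buffer="yutvytvutvhvutvqpq" (len 18), cursors c1@4 c2@10 c4@12 c3@15, authorship .111...222.4333...
After op 5 (move_left): buffer="yutvytvutvhvutvqpq" (len 18), cursors c1@3 c2@9 c4@11 c3@14, authorship .111...222.4333...
After op 6 (insert('v')): buffer="yutvvytvutvvhvvutvvqpq" (len 22), cursors c1@4 c2@11 c4@14 c3@18, authorship .1111...2222.443333...
After op 7 (move_left): buffer="yutvvytvutvvhvvutvvqpq" (len 22), cursors c1@3 c2@10 c4@13 c3@17, authorship .1111...2222.443333...
After op 8 (move_left): buffer="yutvvytvutvvhvvutvvqpq" (len 22), cursors c1@2 c2@9 c4@12 c3@16, authorship .1111...2222.443333...

Answer: yutvvytvutvvhvvutvvqpq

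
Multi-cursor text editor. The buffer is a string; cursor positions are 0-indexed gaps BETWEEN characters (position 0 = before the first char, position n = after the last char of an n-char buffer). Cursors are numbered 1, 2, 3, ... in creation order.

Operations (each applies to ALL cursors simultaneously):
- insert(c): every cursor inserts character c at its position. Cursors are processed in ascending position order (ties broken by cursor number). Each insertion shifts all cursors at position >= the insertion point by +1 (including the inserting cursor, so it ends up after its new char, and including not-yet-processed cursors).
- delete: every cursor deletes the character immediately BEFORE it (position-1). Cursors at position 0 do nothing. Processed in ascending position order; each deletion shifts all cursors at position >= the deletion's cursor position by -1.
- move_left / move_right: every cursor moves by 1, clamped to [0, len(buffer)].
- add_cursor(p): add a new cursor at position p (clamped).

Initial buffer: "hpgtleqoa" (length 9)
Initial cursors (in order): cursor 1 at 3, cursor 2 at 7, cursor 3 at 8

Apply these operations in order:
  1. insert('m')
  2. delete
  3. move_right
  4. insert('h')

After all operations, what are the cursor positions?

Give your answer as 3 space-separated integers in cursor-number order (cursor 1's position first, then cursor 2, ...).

After op 1 (insert('m')): buffer="hpgmtleqmoma" (len 12), cursors c1@4 c2@9 c3@11, authorship ...1....2.3.
After op 2 (delete): buffer="hpgtleqoa" (len 9), cursors c1@3 c2@7 c3@8, authorship .........
After op 3 (move_right): buffer="hpgtleqoa" (len 9), cursors c1@4 c2@8 c3@9, authorship .........
After op 4 (insert('h')): buffer="hpgthleqohah" (len 12), cursors c1@5 c2@10 c3@12, authorship ....1....2.3

Answer: 5 10 12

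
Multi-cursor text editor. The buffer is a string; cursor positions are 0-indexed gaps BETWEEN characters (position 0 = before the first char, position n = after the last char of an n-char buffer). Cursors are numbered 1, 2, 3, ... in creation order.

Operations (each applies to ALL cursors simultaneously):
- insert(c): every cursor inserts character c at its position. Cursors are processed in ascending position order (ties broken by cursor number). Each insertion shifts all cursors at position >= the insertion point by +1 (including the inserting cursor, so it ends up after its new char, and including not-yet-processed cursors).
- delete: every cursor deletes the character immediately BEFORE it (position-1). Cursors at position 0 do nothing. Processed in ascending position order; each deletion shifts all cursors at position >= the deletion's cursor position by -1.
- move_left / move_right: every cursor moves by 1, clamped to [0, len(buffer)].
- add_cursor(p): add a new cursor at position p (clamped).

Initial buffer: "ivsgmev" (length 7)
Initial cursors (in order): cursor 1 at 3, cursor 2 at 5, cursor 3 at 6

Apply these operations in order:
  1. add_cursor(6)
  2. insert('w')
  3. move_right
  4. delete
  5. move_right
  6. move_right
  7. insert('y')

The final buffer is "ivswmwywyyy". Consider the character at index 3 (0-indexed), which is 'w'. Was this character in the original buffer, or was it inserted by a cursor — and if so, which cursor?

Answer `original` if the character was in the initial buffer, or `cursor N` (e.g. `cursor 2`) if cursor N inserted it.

Answer: cursor 1

Derivation:
After op 1 (add_cursor(6)): buffer="ivsgmev" (len 7), cursors c1@3 c2@5 c3@6 c4@6, authorship .......
After op 2 (insert('w')): buffer="ivswgmwewwv" (len 11), cursors c1@4 c2@7 c3@10 c4@10, authorship ...1..2.34.
After op 3 (move_right): buffer="ivswgmwewwv" (len 11), cursors c1@5 c2@8 c3@11 c4@11, authorship ...1..2.34.
After op 4 (delete): buffer="ivswmww" (len 7), cursors c1@4 c2@6 c3@7 c4@7, authorship ...1.23
After op 5 (move_right): buffer="ivswmww" (len 7), cursors c1@5 c2@7 c3@7 c4@7, authorship ...1.23
After op 6 (move_right): buffer="ivswmww" (len 7), cursors c1@6 c2@7 c3@7 c4@7, authorship ...1.23
After op 7 (insert('y')): buffer="ivswmwywyyy" (len 11), cursors c1@7 c2@11 c3@11 c4@11, authorship ...1.213234
Authorship (.=original, N=cursor N): . . . 1 . 2 1 3 2 3 4
Index 3: author = 1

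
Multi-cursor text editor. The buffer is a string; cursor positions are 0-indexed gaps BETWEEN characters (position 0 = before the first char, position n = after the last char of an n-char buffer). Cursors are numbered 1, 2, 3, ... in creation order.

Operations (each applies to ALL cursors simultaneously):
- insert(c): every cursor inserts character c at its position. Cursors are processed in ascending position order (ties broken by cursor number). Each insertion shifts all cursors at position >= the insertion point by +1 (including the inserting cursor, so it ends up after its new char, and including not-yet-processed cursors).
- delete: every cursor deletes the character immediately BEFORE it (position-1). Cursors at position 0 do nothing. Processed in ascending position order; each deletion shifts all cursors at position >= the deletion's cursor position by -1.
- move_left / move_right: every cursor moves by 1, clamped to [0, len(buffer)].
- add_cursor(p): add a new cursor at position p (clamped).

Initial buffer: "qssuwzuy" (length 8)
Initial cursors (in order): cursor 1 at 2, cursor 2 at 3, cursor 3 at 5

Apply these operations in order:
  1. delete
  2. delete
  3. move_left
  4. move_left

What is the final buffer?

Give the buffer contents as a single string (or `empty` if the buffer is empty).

After op 1 (delete): buffer="quzuy" (len 5), cursors c1@1 c2@1 c3@2, authorship .....
After op 2 (delete): buffer="zuy" (len 3), cursors c1@0 c2@0 c3@0, authorship ...
After op 3 (move_left): buffer="zuy" (len 3), cursors c1@0 c2@0 c3@0, authorship ...
After op 4 (move_left): buffer="zuy" (len 3), cursors c1@0 c2@0 c3@0, authorship ...

Answer: zuy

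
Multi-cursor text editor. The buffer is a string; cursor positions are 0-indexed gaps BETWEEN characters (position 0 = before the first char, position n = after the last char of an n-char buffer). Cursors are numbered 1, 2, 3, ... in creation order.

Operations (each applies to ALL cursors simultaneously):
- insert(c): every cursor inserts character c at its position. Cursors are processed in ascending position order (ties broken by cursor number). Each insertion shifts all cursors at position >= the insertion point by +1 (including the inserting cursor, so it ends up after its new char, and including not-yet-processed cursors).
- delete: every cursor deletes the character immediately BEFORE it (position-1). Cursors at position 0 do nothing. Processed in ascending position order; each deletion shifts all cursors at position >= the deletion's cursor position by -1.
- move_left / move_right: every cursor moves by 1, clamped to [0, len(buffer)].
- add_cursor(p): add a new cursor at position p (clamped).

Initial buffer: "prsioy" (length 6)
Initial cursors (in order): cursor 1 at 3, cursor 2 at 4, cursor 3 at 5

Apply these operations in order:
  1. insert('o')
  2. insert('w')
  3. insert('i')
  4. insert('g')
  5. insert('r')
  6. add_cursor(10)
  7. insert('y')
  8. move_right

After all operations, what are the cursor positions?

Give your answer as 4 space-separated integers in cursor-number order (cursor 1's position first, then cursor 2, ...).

Answer: 10 18 25 13

Derivation:
After op 1 (insert('o')): buffer="prsoioooy" (len 9), cursors c1@4 c2@6 c3@8, authorship ...1.2.3.
After op 2 (insert('w')): buffer="prsowiowoowy" (len 12), cursors c1@5 c2@8 c3@11, authorship ...11.22.33.
After op 3 (insert('i')): buffer="prsowiiowioowiy" (len 15), cursors c1@6 c2@10 c3@14, authorship ...111.222.333.
After op 4 (insert('g')): buffer="prsowigiowigoowigy" (len 18), cursors c1@7 c2@12 c3@17, authorship ...1111.2222.3333.
After op 5 (insert('r')): buffer="prsowigriowigroowigry" (len 21), cursors c1@8 c2@14 c3@20, authorship ...11111.22222.33333.
After op 6 (add_cursor(10)): buffer="prsowigriowigroowigry" (len 21), cursors c1@8 c4@10 c2@14 c3@20, authorship ...11111.22222.33333.
After op 7 (insert('y')): buffer="prsowigryioywigryoowigryy" (len 25), cursors c1@9 c4@12 c2@17 c3@24, authorship ...111111.2422222.333333.
After op 8 (move_right): buffer="prsowigryioywigryoowigryy" (len 25), cursors c1@10 c4@13 c2@18 c3@25, authorship ...111111.2422222.333333.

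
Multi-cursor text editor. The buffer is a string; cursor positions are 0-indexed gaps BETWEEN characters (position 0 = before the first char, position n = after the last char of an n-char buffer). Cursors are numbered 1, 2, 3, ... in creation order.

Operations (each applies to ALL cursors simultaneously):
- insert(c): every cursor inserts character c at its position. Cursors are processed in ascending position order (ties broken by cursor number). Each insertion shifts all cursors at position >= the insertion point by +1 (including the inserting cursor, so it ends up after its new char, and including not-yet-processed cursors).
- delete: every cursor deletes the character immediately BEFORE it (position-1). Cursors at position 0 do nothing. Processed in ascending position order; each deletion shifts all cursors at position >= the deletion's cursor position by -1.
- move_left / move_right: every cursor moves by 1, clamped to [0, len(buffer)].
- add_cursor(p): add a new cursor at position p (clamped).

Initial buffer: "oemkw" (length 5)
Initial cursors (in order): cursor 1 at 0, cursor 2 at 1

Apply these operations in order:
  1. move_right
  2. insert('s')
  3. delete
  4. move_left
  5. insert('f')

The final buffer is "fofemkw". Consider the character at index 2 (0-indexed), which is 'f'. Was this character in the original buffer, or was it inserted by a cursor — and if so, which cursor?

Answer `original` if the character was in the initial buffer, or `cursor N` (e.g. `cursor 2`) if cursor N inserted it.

Answer: cursor 2

Derivation:
After op 1 (move_right): buffer="oemkw" (len 5), cursors c1@1 c2@2, authorship .....
After op 2 (insert('s')): buffer="osesmkw" (len 7), cursors c1@2 c2@4, authorship .1.2...
After op 3 (delete): buffer="oemkw" (len 5), cursors c1@1 c2@2, authorship .....
After op 4 (move_left): buffer="oemkw" (len 5), cursors c1@0 c2@1, authorship .....
After op 5 (insert('f')): buffer="fofemkw" (len 7), cursors c1@1 c2@3, authorship 1.2....
Authorship (.=original, N=cursor N): 1 . 2 . . . .
Index 2: author = 2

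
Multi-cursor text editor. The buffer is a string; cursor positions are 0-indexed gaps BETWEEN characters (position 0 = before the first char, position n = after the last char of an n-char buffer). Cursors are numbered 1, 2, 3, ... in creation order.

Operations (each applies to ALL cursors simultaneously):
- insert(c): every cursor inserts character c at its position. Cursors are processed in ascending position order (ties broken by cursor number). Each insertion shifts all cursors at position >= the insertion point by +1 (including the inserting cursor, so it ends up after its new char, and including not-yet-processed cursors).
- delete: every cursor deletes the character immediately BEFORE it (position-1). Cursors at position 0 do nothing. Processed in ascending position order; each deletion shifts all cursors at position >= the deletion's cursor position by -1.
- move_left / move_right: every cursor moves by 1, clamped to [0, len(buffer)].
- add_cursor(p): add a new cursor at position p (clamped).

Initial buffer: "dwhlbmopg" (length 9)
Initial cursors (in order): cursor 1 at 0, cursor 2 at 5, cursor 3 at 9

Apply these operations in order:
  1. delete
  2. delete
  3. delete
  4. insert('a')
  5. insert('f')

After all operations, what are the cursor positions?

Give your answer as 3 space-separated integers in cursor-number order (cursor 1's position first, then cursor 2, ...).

Answer: 2 6 9

Derivation:
After op 1 (delete): buffer="dwhlmop" (len 7), cursors c1@0 c2@4 c3@7, authorship .......
After op 2 (delete): buffer="dwhmo" (len 5), cursors c1@0 c2@3 c3@5, authorship .....
After op 3 (delete): buffer="dwm" (len 3), cursors c1@0 c2@2 c3@3, authorship ...
After op 4 (insert('a')): buffer="adwama" (len 6), cursors c1@1 c2@4 c3@6, authorship 1..2.3
After op 5 (insert('f')): buffer="afdwafmaf" (len 9), cursors c1@2 c2@6 c3@9, authorship 11..22.33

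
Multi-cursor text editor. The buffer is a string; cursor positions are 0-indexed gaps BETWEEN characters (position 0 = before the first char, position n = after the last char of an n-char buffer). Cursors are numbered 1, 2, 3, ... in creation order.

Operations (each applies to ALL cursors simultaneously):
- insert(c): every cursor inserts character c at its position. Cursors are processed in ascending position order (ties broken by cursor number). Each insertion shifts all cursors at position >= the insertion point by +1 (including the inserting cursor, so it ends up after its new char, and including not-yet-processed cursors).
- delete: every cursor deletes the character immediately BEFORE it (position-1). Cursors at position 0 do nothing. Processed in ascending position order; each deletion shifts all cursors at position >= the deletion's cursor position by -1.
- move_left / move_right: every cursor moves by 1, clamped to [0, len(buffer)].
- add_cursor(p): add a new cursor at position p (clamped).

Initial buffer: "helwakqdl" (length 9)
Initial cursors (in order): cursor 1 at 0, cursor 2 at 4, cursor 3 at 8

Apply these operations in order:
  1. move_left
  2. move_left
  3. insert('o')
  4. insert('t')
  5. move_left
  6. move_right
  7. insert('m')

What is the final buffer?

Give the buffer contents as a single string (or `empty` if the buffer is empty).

After op 1 (move_left): buffer="helwakqdl" (len 9), cursors c1@0 c2@3 c3@7, authorship .........
After op 2 (move_left): buffer="helwakqdl" (len 9), cursors c1@0 c2@2 c3@6, authorship .........
After op 3 (insert('o')): buffer="oheolwakoqdl" (len 12), cursors c1@1 c2@4 c3@9, authorship 1..2....3...
After op 4 (insert('t')): buffer="otheotlwakotqdl" (len 15), cursors c1@2 c2@6 c3@12, authorship 11..22....33...
After op 5 (move_left): buffer="otheotlwakotqdl" (len 15), cursors c1@1 c2@5 c3@11, authorship 11..22....33...
After op 6 (move_right): buffer="otheotlwakotqdl" (len 15), cursors c1@2 c2@6 c3@12, authorship 11..22....33...
After op 7 (insert('m')): buffer="otmheotmlwakotmqdl" (len 18), cursors c1@3 c2@8 c3@15, authorship 111..222....333...

Answer: otmheotmlwakotmqdl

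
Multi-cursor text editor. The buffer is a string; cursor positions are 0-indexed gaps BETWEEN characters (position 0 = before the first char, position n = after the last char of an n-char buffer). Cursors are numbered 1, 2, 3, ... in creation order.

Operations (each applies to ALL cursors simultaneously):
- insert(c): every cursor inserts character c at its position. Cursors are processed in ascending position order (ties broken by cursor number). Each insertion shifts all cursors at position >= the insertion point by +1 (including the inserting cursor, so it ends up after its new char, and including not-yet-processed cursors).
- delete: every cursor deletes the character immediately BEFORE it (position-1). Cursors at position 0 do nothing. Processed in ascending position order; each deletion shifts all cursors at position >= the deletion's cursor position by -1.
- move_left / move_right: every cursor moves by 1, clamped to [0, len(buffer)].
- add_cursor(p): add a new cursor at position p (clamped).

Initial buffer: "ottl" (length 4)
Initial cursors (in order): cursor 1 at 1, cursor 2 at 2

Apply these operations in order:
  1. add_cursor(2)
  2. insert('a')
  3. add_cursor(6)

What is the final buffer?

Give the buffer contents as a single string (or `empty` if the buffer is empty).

Answer: oataatl

Derivation:
After op 1 (add_cursor(2)): buffer="ottl" (len 4), cursors c1@1 c2@2 c3@2, authorship ....
After op 2 (insert('a')): buffer="oataatl" (len 7), cursors c1@2 c2@5 c3@5, authorship .1.23..
After op 3 (add_cursor(6)): buffer="oataatl" (len 7), cursors c1@2 c2@5 c3@5 c4@6, authorship .1.23..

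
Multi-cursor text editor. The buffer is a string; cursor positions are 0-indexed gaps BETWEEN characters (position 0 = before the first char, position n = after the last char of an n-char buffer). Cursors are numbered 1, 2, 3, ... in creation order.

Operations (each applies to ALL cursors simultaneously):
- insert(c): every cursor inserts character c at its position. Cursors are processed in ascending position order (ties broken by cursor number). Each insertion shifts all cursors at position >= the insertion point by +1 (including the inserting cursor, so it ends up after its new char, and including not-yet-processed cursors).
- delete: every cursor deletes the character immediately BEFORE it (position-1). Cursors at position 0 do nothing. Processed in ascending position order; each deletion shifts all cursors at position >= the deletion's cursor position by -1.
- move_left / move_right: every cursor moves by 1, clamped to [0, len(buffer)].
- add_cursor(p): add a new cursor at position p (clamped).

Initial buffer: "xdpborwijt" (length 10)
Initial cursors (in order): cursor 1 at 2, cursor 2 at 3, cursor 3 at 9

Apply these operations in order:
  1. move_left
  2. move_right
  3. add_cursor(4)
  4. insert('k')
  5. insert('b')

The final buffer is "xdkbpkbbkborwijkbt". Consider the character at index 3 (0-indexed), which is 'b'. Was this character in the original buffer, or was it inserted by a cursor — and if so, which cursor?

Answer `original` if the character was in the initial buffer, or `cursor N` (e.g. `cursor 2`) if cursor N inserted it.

After op 1 (move_left): buffer="xdpborwijt" (len 10), cursors c1@1 c2@2 c3@8, authorship ..........
After op 2 (move_right): buffer="xdpborwijt" (len 10), cursors c1@2 c2@3 c3@9, authorship ..........
After op 3 (add_cursor(4)): buffer="xdpborwijt" (len 10), cursors c1@2 c2@3 c4@4 c3@9, authorship ..........
After op 4 (insert('k')): buffer="xdkpkbkorwijkt" (len 14), cursors c1@3 c2@5 c4@7 c3@13, authorship ..1.2.4.....3.
After op 5 (insert('b')): buffer="xdkbpkbbkborwijkbt" (len 18), cursors c1@4 c2@7 c4@10 c3@17, authorship ..11.22.44.....33.
Authorship (.=original, N=cursor N): . . 1 1 . 2 2 . 4 4 . . . . . 3 3 .
Index 3: author = 1

Answer: cursor 1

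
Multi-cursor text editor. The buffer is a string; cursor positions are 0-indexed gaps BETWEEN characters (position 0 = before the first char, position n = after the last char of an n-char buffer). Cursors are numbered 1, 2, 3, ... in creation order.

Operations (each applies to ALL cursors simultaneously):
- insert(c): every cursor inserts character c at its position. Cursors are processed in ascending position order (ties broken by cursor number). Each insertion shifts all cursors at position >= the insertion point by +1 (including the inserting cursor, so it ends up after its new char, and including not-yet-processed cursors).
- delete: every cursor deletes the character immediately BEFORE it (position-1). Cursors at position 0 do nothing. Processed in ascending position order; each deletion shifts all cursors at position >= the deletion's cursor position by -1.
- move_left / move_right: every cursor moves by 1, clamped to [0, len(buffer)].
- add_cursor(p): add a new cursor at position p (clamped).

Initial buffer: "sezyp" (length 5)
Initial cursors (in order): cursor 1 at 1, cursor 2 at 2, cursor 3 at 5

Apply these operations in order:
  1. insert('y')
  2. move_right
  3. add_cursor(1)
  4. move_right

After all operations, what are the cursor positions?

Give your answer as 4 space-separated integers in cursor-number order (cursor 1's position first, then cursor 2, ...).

After op 1 (insert('y')): buffer="syeyzypy" (len 8), cursors c1@2 c2@4 c3@8, authorship .1.2...3
After op 2 (move_right): buffer="syeyzypy" (len 8), cursors c1@3 c2@5 c3@8, authorship .1.2...3
After op 3 (add_cursor(1)): buffer="syeyzypy" (len 8), cursors c4@1 c1@3 c2@5 c3@8, authorship .1.2...3
After op 4 (move_right): buffer="syeyzypy" (len 8), cursors c4@2 c1@4 c2@6 c3@8, authorship .1.2...3

Answer: 4 6 8 2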